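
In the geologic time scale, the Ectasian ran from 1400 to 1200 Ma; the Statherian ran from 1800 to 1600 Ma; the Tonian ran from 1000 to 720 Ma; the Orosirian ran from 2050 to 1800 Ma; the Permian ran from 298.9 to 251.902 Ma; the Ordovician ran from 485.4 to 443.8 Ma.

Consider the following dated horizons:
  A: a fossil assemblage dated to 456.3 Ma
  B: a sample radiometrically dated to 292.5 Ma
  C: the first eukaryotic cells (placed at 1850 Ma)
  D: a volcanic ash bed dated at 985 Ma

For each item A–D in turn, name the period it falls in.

A — Ordovician; B — Permian; C — Orosirian; D — Tonian

A: 456.3 Ma lies in 485.4–443.8 Ma, so Ordovician.
B: 292.5 Ma lies in 298.9–251.902 Ma, so Permian.
C: 1850 Ma lies in 2050–1800 Ma, so Orosirian.
D: 985 Ma lies in 1000–720 Ma, so Tonian.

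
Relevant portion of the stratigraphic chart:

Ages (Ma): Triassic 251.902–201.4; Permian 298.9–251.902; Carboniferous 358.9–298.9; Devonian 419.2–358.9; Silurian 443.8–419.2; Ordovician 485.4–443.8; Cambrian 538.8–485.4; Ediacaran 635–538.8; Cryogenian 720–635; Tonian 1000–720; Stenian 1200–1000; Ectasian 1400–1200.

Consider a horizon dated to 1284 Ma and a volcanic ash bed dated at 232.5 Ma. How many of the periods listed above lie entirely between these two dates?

10

1284 Ma sits inside the Ectasian (1400–1200) and 232.5 Ma inside the Triassic (251.902–201.4); neither of those is wholly between the two dates.
The listed periods lying completely between them are Stenian, Tonian, Cryogenian, Ediacaran, Cambrian, Ordovician, Silurian, Devonian, Carboniferous, Permian — 10 in all.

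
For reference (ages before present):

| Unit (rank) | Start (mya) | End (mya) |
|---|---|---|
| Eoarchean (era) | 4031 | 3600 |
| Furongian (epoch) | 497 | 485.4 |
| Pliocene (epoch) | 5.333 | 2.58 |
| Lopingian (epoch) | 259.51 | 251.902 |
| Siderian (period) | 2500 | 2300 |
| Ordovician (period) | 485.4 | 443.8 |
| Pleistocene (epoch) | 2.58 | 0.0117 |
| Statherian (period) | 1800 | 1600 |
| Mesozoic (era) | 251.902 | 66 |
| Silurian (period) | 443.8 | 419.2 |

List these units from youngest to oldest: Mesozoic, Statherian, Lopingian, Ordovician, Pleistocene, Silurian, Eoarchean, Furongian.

Pleistocene, then Mesozoic, then Lopingian, then Silurian, then Ordovician, then Furongian, then Statherian, then Eoarchean

Sorting by start age (ascending Ma, since larger Ma = older): Pleistocene start 2.58, Mesozoic start 251.902, Lopingian start 259.51, Silurian start 443.8, Ordovician start 485.4, Furongian start 497, Statherian start 1800, Eoarchean start 4031.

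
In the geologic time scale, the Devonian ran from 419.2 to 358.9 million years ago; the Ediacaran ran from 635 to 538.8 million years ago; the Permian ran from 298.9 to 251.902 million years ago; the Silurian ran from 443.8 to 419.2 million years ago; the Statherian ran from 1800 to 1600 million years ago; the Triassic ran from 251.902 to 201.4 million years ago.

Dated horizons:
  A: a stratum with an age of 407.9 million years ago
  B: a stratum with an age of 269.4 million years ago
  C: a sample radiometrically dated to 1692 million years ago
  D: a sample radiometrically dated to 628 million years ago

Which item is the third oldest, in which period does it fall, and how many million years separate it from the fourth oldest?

Larger Ma means older, so oldest first: C 1692 > D 628 > A 407.9 > B 269.4.
Counting 3 along gives A (407.9 Ma); the excerpt puts that inside the Devonian, 419.2–358.9 Ma.
Next in line is B (269.4 Ma), and 407.9 − 269.4 = 138.5 Myr.

A, in the Devonian; 138.5 million years to B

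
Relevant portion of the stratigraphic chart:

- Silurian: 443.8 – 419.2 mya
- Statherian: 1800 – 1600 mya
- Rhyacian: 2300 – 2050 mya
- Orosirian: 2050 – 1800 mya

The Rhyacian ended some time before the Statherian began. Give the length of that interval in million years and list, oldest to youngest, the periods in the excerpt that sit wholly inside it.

250 million years; Orosirian

The Rhyacian closes at 2050 Ma and the Statherian opens at 1800 Ma, so the interval is 2050 − 1800 = 250 Myr.
A period fits inside if it starts at or after 2050 Ma and ends at or before 1800 Ma; oldest first that gives Orosirian.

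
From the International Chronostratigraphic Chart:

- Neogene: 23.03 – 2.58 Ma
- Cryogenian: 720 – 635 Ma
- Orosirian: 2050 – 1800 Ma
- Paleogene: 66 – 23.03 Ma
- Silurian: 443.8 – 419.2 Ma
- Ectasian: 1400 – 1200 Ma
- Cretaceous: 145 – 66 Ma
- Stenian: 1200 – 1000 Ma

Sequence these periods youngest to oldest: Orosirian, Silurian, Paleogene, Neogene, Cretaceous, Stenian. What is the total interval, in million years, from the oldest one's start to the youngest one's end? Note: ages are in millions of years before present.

Neogene → Paleogene → Cretaceous → Silurian → Stenian → Orosirian; total span 2047.42 Myr

From the excerpt: Orosirian 2050–1800; Silurian 443.8–419.2; Paleogene 66–23.03; Neogene 23.03–2.58; Cretaceous 145–66; Stenian 1200–1000 (Ma).
Larger Ma is earlier, so the oldest is Orosirian and the youngest is Neogene; youngest to oldest: Neogene, Paleogene, Cretaceous, Silurian, Stenian, Orosirian.
Oldest start 2050 minus youngest end 2.58 gives 2047.42 Myr overall.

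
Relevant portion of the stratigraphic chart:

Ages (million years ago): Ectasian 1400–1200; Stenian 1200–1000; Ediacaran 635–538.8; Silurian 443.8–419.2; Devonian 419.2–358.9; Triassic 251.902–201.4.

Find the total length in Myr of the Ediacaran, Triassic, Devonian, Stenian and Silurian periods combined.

Duration is start − end for each: (635 − 538.8) + (251.902 − 201.4) + (419.2 − 358.9) + (1200 − 1000) + (443.8 − 419.2).
That is 96.2 + 50.502 + 60.3 + 200 + 24.6, which totals 431.602 million years.

431.602 million years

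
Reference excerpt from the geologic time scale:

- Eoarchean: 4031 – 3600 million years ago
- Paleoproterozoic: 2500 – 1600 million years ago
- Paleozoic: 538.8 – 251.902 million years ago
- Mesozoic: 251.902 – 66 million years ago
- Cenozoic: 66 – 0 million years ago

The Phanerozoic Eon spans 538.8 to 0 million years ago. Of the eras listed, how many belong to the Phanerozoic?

Eras inside 538.8–0 Ma: Paleozoic, Mesozoic, Cenozoic — 3 in total.

3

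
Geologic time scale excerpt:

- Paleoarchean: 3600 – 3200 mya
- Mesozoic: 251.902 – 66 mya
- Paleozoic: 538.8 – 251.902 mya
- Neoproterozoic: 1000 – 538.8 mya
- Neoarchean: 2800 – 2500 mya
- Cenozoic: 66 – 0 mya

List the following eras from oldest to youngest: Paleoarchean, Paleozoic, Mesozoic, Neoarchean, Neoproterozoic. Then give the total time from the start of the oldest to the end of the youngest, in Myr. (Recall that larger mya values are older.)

Paleoarchean, Neoarchean, Neoproterozoic, Paleozoic, Mesozoic; total span 3534 Myr

Start ages (Ma): Paleoarchean 3600, Neoarchean 2800, Neoproterozoic 1000, Paleozoic 538.8, Mesozoic 251.902.
Ordered oldest to youngest: Paleoarchean, Neoarchean, Neoproterozoic, Paleozoic, Mesozoic.
Span = 3600 − 66 = 3534 Myr.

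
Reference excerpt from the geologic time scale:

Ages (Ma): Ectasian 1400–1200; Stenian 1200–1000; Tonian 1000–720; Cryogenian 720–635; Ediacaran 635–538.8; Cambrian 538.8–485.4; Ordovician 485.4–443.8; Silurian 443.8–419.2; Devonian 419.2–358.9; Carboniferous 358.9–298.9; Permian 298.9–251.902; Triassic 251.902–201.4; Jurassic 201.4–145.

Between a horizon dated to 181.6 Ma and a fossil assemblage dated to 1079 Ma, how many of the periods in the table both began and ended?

1079 Ma sits inside the Stenian (1200–1000) and 181.6 Ma inside the Jurassic (201.4–145); neither of those is wholly between the two dates.
The listed periods lying completely between them are Tonian, Cryogenian, Ediacaran, Cambrian, Ordovician, Silurian, Devonian, Carboniferous, Permian, Triassic — 10 in all.

10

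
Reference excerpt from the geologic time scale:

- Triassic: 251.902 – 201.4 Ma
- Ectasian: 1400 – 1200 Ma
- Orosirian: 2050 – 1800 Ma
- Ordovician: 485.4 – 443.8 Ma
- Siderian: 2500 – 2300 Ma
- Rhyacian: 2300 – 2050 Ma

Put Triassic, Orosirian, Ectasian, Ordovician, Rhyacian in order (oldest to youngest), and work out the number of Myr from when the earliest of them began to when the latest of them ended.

Rhyacian, Orosirian, Ectasian, Ordovician, Triassic; total span 2098.6 Myr

From the excerpt: Triassic 251.902–201.4; Orosirian 2050–1800; Ectasian 1400–1200; Ordovician 485.4–443.8; Rhyacian 2300–2050 (Ma).
Larger Ma is earlier, so the oldest is Rhyacian and the youngest is Triassic; oldest to youngest: Rhyacian, Orosirian, Ectasian, Ordovician, Triassic.
Oldest start 2300 minus youngest end 201.4 gives 2098.6 Myr overall.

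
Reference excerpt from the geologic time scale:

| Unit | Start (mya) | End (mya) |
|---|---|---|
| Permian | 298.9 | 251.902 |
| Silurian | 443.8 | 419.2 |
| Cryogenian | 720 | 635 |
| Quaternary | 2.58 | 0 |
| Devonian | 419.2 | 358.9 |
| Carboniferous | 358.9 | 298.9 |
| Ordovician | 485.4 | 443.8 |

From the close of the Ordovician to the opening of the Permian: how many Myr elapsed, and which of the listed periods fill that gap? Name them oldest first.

End of Ordovician = 443.8 Ma; start of Permian = 298.9 Ma.
Gap = 443.8 − 298.9 = 144.9 Myr.
Periods wholly inside 443.8–298.9 Ma: Silurian (443.8–419.2), Devonian (419.2–358.9), Carboniferous (358.9–298.9).

144.9 million years; Silurian, Devonian, Carboniferous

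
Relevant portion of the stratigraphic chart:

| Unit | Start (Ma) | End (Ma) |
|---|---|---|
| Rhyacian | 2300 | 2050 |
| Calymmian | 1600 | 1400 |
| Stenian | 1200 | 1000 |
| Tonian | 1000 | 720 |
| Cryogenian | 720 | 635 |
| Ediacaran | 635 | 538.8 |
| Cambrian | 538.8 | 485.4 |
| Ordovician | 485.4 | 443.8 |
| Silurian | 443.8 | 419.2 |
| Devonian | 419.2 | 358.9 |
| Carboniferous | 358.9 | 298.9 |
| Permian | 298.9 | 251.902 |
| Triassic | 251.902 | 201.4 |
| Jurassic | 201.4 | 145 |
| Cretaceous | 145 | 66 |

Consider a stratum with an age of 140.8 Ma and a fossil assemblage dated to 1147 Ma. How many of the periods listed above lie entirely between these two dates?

11

1147 Ma sits inside the Stenian (1200–1000) and 140.8 Ma inside the Cretaceous (145–66); neither of those is wholly between the two dates.
The listed periods lying completely between them are Tonian, Cryogenian, Ediacaran, Cambrian, Ordovician, Silurian, Devonian, Carboniferous, Permian, Triassic, Jurassic — 11 in all.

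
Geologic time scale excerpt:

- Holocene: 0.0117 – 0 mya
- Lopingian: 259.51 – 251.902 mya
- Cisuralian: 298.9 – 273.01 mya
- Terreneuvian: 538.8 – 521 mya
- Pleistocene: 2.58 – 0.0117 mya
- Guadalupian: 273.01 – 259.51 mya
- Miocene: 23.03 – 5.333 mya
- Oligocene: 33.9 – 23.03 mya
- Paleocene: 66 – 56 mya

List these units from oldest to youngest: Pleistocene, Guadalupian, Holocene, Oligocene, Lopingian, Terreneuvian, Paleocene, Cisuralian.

The oldest of these is Terreneuvian (starts 538.8 Ma) and the youngest is Holocene (ends 0 Ma).
In between, by decreasing start age: Cisuralian (298.9), Guadalupian (273.01), Lopingian (259.51), Paleocene (66), Oligocene (33.9), Pleistocene (2.58).

Terreneuvian, then Cisuralian, then Guadalupian, then Lopingian, then Paleocene, then Oligocene, then Pleistocene, then Holocene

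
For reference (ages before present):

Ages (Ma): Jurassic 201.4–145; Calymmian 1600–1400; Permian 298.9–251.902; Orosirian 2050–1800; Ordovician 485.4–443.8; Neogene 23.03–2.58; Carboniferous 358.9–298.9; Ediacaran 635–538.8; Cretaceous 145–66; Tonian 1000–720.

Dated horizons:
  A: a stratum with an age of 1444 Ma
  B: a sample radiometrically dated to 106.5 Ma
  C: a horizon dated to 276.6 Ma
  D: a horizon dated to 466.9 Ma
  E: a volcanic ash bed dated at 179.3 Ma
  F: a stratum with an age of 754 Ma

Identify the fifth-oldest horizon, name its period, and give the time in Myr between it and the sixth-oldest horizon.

Sorted oldest-first by Ma: A (1444), F (754), D (466.9), C (276.6), E (179.3), B (106.5).
The fifth oldest is E at 179.3 Ma, which lies in 201.4–145 Ma: the Jurassic.
The sixth oldest is B at 106.5 Ma; separation = |179.3 − 106.5| = 72.8 Myr.

E, in the Jurassic; 72.8 million years to B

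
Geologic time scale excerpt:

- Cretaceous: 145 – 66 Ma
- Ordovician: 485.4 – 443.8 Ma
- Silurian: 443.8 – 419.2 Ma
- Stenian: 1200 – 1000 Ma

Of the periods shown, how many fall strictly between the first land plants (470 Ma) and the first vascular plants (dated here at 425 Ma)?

The older date is 470 Ma and the younger is 425 Ma.
No period both begins after 470 Ma and ends before 425 Ma, so the count is 0.

0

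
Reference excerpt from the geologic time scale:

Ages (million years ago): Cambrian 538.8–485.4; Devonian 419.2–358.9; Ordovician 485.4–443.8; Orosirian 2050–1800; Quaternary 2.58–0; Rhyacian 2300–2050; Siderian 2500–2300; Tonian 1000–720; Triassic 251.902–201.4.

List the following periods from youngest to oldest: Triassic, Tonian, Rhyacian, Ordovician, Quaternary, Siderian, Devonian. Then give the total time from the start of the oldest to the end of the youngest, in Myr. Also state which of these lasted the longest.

Start ages (Ma): Siderian 2500, Rhyacian 2300, Tonian 1000, Ordovician 485.4, Devonian 419.2, Triassic 251.902, Quaternary 2.58.
Ordered youngest to oldest: Quaternary, Triassic, Devonian, Ordovician, Tonian, Rhyacian, Siderian.
Span = 2500 − 0 = 2500 Myr.
Durations: Tonian 280, Siderian 200, Quaternary 2.58, Rhyacian 250, Ordovician 41.6, Triassic 50.502, Devonian 60.3 → longest is Tonian (280 Myr).

Quaternary, Triassic, Devonian, Ordovician, Tonian, Rhyacian, Siderian; total span 2500 Myr; longest is Tonian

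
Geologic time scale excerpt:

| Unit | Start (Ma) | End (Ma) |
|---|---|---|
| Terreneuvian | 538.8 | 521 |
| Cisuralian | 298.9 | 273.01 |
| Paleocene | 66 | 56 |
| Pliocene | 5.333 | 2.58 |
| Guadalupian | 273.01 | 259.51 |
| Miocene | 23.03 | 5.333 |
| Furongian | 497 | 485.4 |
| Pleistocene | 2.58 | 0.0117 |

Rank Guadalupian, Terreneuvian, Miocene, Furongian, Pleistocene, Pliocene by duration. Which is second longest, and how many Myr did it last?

Start − end for each: Guadalupian 273.01 − 259.51 = 13.5; Terreneuvian 538.8 − 521 = 17.8; Miocene 23.03 − 5.333 = 17.697; Furongian 497 − 485.4 = 11.6; Pleistocene 2.58 − 0.0117 = 2.5683; Pliocene 5.333 − 2.58 = 2.753.
Ranking these from longest: Terreneuvian > Miocene > Guadalupian > Furongian > Pliocene > Pleistocene.
Position 2 in that ranking is Miocene, which lasted 17.697 Myr.

Miocene, 17.697 million years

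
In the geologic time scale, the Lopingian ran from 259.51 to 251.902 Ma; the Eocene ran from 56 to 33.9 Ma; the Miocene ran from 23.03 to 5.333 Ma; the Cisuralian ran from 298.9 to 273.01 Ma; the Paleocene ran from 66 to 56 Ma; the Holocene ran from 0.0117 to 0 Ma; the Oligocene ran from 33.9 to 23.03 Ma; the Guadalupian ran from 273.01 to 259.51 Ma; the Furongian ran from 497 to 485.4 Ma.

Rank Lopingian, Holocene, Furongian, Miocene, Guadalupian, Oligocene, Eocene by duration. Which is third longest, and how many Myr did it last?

Guadalupian, 13.5 million years

Durations: Lopingian 7.608; Holocene 0.0117; Furongian 11.6; Miocene 17.697; Guadalupian 13.5; Oligocene 10.87; Eocene 22.1 Myr.
Sorted longest-first: Eocene (22.1), Miocene (17.697), Guadalupian (13.5), Furongian (11.6), Oligocene (10.87), Lopingian (7.608), Holocene (0.0117).
The third longest is Guadalupian at 13.5 Myr.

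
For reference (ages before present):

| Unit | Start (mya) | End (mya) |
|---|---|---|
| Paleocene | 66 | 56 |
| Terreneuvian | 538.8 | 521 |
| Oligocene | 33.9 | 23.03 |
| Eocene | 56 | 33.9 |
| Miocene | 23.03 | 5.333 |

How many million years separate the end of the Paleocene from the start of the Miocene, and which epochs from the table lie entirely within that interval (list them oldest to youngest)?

End of Paleocene = 56 Ma; start of Miocene = 23.03 Ma.
Gap = 56 − 23.03 = 32.97 Myr.
Epochs wholly inside 56–23.03 Ma: Eocene (56–33.9), Oligocene (33.9–23.03).

32.97 million years; Eocene, Oligocene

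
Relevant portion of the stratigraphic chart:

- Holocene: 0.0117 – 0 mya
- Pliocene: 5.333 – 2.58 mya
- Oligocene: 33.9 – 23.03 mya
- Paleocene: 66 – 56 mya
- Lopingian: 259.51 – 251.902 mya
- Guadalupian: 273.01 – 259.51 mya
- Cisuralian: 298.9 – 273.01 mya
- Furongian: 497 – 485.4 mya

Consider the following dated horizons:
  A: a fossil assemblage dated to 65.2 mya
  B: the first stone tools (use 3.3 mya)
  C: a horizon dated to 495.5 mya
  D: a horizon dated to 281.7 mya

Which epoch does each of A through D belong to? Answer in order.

A — Paleocene; B — Pliocene; C — Furongian; D — Cisuralian

Match each age against the start–end ranges in the excerpt: A = 65.2 Ma → Paleocene (66–56); B = 3.3 Ma → Pliocene (5.333–2.58); C = 495.5 Ma → Furongian (497–485.4); D = 281.7 Ma → Cisuralian (298.9–273.01).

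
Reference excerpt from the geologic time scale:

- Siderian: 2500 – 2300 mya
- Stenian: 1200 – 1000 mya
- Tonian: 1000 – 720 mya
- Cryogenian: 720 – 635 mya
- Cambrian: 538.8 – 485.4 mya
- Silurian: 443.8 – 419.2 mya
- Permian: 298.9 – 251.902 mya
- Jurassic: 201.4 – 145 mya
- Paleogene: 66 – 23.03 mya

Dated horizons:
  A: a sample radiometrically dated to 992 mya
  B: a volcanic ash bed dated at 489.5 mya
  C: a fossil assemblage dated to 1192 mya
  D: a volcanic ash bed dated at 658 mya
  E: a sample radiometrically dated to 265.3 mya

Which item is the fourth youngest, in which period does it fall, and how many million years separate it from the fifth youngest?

Smaller Ma means younger, so youngest first: E 265.3 < B 489.5 < D 658 < A 992 < C 1192.
Counting 4 along gives A (992 Ma); the excerpt puts that inside the Tonian, 1000–720 Ma.
Next in line is C (1192 Ma), and 1192 − 992 = 200 Myr.

A, in the Tonian; 200 million years to C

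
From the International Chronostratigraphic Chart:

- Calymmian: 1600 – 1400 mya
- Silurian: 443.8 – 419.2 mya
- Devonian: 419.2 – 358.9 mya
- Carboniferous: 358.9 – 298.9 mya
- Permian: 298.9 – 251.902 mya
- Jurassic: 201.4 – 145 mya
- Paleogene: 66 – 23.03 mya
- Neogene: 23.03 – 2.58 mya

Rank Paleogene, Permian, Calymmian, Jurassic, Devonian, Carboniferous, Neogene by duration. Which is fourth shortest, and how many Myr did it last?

Durations: Paleogene 42.97; Permian 46.998; Calymmian 200; Jurassic 56.4; Devonian 60.3; Carboniferous 60; Neogene 20.45 Myr.
Sorted shortest-first: Neogene (20.45), Paleogene (42.97), Permian (46.998), Jurassic (56.4), Carboniferous (60), Devonian (60.3), Calymmian (200).
The fourth shortest is Jurassic at 56.4 Myr.

Jurassic, 56.4 million years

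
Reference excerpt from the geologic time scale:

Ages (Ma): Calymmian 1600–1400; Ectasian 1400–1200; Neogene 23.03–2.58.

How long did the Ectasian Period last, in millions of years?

1400 − 1200 = 200 million years.

200 million years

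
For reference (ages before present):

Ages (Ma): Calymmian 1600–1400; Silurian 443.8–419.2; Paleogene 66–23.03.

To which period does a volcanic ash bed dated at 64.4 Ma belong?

Paleogene

64.4 Ma lies between 66 and 23.03 Ma, so it falls in the Paleogene.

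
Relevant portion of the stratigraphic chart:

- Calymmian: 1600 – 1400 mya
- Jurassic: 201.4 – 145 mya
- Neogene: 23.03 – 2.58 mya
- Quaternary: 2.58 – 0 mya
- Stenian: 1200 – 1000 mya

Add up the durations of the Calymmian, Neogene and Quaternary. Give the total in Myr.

Duration is start − end for each: (1600 − 1400) + (23.03 − 2.58) + (2.58 − 0).
That is 200 + 20.45 + 2.58, which totals 223.03 million years.

223.03 million years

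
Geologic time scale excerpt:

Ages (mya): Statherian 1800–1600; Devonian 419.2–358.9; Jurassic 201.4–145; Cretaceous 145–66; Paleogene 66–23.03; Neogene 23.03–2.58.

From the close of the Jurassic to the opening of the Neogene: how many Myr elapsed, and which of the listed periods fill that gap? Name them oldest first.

121.97 million years; Cretaceous, Paleogene

The Jurassic closes at 145 Ma and the Neogene opens at 23.03 Ma, so the interval is 145 − 23.03 = 121.97 Myr.
A period fits inside if it starts at or after 145 Ma and ends at or before 23.03 Ma; oldest first that gives Cretaceous, Paleogene.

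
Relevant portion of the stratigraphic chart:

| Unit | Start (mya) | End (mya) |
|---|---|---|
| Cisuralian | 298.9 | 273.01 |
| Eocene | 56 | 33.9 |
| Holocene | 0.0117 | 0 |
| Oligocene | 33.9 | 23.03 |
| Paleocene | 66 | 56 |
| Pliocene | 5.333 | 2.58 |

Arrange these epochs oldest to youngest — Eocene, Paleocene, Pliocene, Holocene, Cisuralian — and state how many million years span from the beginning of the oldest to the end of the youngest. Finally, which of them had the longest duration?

Start ages (Ma): Cisuralian 298.9, Paleocene 66, Eocene 56, Pliocene 5.333, Holocene 0.0117.
Ordered oldest to youngest: Cisuralian, Paleocene, Eocene, Pliocene, Holocene.
Span = 298.9 − 0 = 298.9 Myr.
Durations: Eocene 22.1, Holocene 0.0117, Cisuralian 25.89, Paleocene 10, Pliocene 2.753 → longest is Cisuralian (25.89 Myr).

Cisuralian → Paleocene → Eocene → Pliocene → Holocene; total span 298.9 Myr; longest is Cisuralian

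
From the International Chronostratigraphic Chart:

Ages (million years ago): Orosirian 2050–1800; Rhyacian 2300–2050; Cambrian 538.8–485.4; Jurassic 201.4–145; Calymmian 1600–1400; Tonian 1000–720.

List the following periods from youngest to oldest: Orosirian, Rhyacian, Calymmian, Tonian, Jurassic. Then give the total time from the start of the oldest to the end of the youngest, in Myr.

Jurassic → Tonian → Calymmian → Orosirian → Rhyacian; total span 2155 Myr

Start ages (Ma): Rhyacian 2300, Orosirian 2050, Calymmian 1600, Tonian 1000, Jurassic 201.4.
Ordered youngest to oldest: Jurassic, Tonian, Calymmian, Orosirian, Rhyacian.
Span = 2300 − 145 = 2155 Myr.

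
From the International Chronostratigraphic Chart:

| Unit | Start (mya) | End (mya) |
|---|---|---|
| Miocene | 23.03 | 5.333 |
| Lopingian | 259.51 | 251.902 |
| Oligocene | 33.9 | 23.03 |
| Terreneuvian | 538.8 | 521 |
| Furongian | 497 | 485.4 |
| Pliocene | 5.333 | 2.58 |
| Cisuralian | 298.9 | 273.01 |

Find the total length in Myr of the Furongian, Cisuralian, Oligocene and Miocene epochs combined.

66.057 million years

Duration is start − end for each: (497 − 485.4) + (298.9 − 273.01) + (33.9 − 23.03) + (23.03 − 5.333).
That is 11.6 + 25.89 + 10.87 + 17.697, which totals 66.057 million years.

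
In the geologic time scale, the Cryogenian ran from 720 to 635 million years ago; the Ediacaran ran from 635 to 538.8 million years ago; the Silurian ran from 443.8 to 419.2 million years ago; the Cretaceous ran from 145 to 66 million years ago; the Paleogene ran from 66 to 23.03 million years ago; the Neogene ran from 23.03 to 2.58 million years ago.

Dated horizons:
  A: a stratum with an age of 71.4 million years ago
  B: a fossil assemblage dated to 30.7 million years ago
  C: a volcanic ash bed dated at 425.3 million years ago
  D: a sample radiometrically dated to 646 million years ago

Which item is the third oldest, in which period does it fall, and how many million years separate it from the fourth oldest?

A, in the Cretaceous; 40.7 million years to B

Sorted oldest-first by Ma: D (646), C (425.3), A (71.4), B (30.7).
The third oldest is A at 71.4 Ma, which lies in 145–66 Ma: the Cretaceous.
The fourth oldest is B at 30.7 Ma; separation = |71.4 − 30.7| = 40.7 Myr.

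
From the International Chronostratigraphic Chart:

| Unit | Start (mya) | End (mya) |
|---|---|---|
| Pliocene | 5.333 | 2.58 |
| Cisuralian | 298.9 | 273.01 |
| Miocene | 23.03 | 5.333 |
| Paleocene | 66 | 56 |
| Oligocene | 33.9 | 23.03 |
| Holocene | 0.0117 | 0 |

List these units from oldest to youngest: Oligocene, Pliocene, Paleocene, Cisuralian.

Cisuralian, Paleocene, Oligocene, Pliocene

The oldest of these is Cisuralian (starts 298.9 Ma) and the youngest is Pliocene (ends 2.58 Ma).
In between, by decreasing start age: Paleocene (66), Oligocene (33.9).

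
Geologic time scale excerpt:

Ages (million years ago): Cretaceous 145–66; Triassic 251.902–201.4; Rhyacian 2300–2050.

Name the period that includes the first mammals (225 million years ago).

225 Ma lies between 251.902 and 201.4 Ma, so it falls in the Triassic.

Triassic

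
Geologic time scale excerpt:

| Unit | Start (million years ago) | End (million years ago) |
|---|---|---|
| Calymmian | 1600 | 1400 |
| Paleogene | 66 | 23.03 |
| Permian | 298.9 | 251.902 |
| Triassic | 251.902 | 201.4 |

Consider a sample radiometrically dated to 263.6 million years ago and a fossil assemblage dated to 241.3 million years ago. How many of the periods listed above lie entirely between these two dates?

Checking each listed span, none has both start < 263.6 Ma and end > 241.3 Ma — every period straddles one of the two dates or lies outside them — so the count is 0.

0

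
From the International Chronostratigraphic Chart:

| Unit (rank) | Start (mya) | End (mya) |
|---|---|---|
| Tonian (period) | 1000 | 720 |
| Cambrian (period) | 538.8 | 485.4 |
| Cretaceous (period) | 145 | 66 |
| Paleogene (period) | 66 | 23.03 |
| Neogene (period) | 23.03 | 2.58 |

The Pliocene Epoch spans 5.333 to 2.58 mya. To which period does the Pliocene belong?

Neogene

The Pliocene (5.333–2.58 Ma) lies entirely within 23.03–2.58 Ma, the Neogene Period.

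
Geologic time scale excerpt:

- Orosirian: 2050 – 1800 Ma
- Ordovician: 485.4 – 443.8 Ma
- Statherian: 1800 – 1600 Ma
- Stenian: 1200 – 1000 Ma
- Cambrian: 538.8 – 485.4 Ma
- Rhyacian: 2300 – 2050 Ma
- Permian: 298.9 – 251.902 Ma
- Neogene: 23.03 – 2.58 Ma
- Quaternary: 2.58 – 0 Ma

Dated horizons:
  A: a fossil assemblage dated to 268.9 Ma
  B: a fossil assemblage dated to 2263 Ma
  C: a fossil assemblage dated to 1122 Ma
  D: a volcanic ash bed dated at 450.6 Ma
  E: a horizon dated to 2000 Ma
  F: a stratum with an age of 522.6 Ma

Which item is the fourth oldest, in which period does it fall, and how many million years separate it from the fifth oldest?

Sorted oldest-first by Ma: B (2263), E (2000), C (1122), F (522.6), D (450.6), A (268.9).
The fourth oldest is F at 522.6 Ma, which lies in 538.8–485.4 Ma: the Cambrian.
The fifth oldest is D at 450.6 Ma; separation = |522.6 − 450.6| = 72 Myr.

F, in the Cambrian; 72 million years to D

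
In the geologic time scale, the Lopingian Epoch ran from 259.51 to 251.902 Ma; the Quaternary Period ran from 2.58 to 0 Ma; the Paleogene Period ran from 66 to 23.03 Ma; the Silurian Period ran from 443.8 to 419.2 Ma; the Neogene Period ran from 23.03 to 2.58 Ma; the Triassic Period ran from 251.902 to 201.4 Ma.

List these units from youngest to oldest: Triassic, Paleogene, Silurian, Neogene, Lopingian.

Read off each span (Ma): Triassic 251.902–201.4; Paleogene 66–23.03; Silurian 443.8–419.2; Neogene 23.03–2.58; Lopingian 259.51–251.902.
Larger Ma is older, so oldest→youngest is Silurian, Lopingian, Triassic, Paleogene, Neogene; reverse it for youngest→oldest.

Neogene, then Paleogene, then Triassic, then Lopingian, then Silurian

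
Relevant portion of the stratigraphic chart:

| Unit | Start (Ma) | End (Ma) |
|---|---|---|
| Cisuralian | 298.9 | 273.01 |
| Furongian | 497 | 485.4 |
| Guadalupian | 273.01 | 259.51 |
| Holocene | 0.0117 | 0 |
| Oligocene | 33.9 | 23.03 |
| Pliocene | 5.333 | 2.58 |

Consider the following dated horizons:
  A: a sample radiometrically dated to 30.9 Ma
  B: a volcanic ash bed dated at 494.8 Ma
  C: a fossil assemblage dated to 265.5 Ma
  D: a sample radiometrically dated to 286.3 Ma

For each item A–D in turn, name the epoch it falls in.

Match each age against the start–end ranges in the excerpt: A = 30.9 Ma → Oligocene (33.9–23.03); B = 494.8 Ma → Furongian (497–485.4); C = 265.5 Ma → Guadalupian (273.01–259.51); D = 286.3 Ma → Cisuralian (298.9–273.01).

A — Oligocene; B — Furongian; C — Guadalupian; D — Cisuralian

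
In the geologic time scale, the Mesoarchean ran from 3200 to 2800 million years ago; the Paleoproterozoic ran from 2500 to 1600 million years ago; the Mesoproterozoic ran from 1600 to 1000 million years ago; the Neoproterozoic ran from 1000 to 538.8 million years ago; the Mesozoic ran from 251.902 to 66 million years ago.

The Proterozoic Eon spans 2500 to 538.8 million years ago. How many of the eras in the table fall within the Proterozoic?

Eras inside 2500–538.8 Ma: Paleoproterozoic, Mesoproterozoic, Neoproterozoic — 3 in total.

3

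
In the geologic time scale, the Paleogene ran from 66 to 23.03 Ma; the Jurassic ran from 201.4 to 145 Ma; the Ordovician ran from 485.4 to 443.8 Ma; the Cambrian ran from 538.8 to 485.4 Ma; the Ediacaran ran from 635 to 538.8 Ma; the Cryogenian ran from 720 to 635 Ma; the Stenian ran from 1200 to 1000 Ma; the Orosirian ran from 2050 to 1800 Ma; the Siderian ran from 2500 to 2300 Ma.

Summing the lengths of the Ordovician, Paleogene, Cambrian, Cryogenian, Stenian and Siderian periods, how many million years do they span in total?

Duration is start − end for each: (485.4 − 443.8) + (66 − 23.03) + (538.8 − 485.4) + (720 − 635) + (1200 − 1000) + (2500 − 2300).
That is 41.6 + 42.97 + 53.4 + 85 + 200 + 200, which totals 622.97 million years.

622.97 million years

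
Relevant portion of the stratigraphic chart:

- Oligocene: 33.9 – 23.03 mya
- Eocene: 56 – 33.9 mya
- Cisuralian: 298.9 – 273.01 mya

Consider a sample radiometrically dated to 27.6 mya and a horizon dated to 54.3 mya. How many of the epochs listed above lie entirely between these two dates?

0

The older date is 54.3 Ma and the younger is 27.6 Ma.
No epoch both begins after 54.3 Ma and ends before 27.6 Ma, so the count is 0.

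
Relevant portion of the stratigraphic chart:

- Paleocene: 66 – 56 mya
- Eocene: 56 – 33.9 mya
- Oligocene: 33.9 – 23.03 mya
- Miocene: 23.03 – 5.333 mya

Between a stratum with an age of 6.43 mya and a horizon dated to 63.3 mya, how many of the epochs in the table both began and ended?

2

63.3 Ma sits inside the Paleocene (66–56) and 6.43 Ma inside the Miocene (23.03–5.333); neither of those is wholly between the two dates.
The listed epochs lying completely between them are Eocene, Oligocene — 2 in all.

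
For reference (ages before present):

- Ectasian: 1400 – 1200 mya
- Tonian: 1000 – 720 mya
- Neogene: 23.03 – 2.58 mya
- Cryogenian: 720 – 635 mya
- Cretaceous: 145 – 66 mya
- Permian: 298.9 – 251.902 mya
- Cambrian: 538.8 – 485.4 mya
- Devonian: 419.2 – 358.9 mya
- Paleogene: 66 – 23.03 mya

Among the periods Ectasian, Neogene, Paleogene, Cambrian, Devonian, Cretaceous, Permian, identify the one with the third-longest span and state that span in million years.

Durations: Ectasian 200; Neogene 20.45; Paleogene 42.97; Cambrian 53.4; Devonian 60.3; Cretaceous 79; Permian 46.998 Myr.
Sorted longest-first: Ectasian (200), Cretaceous (79), Devonian (60.3), Cambrian (53.4), Permian (46.998), Paleogene (42.97), Neogene (20.45).
The third longest is Devonian at 60.3 Myr.

Devonian, 60.3 million years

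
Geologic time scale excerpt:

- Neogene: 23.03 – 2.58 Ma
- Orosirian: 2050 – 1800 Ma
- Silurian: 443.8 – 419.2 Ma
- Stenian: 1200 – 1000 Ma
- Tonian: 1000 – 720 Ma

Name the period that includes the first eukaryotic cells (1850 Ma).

1850 Ma lies between 2050 and 1800 Ma, so it falls in the Orosirian.

Orosirian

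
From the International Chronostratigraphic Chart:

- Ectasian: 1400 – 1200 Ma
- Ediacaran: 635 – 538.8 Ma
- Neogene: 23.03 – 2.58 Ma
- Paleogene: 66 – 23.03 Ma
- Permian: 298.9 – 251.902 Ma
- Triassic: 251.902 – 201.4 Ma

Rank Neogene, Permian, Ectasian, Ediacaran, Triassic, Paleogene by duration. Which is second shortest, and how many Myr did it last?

Start − end for each: Neogene 23.03 − 2.58 = 20.45; Permian 298.9 − 251.902 = 46.998; Ectasian 1400 − 1200 = 200; Ediacaran 635 − 538.8 = 96.2; Triassic 251.902 − 201.4 = 50.502; Paleogene 66 − 23.03 = 42.97.
Ranking these from shortest: Neogene < Paleogene < Permian < Triassic < Ediacaran < Ectasian.
Position 2 in that ranking is Paleogene, which lasted 42.97 Myr.

Paleogene, 42.97 million years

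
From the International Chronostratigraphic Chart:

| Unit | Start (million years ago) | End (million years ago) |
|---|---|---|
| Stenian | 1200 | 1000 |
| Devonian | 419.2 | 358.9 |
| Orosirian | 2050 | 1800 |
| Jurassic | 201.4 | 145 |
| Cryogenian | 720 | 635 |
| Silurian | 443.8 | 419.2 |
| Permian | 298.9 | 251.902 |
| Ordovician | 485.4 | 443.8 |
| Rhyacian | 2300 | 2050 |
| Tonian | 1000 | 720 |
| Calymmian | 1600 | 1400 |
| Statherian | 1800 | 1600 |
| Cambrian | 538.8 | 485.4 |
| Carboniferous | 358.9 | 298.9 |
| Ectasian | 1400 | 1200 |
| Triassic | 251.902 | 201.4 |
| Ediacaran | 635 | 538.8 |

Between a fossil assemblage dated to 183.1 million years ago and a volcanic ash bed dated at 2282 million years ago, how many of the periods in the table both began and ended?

15

The older date is 2282 Ma and the younger is 183.1 Ma.
Periods with start < 2282 and end > 183.1 Ma: Orosirian (2050–1800), Statherian (1800–1600), Calymmian (1600–1400), Ectasian (1400–1200), Stenian (1200–1000), Tonian (1000–720), Cryogenian (720–635), Ediacaran (635–538.8), Cambrian (538.8–485.4), Ordovician (485.4–443.8), Silurian (443.8–419.2), Devonian (419.2–358.9), Carboniferous (358.9–298.9), Permian (298.9–251.902), Triassic (251.902–201.4).
That is 15 complete periods.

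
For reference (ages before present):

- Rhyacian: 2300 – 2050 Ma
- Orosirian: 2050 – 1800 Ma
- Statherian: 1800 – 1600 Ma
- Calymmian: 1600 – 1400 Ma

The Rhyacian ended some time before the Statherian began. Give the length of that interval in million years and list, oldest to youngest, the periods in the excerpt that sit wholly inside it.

The Rhyacian closes at 2050 Ma and the Statherian opens at 1800 Ma, so the interval is 2050 − 1800 = 250 Myr.
A period fits inside if it starts at or after 2050 Ma and ends at or before 1800 Ma; oldest first that gives Orosirian.

250 million years; Orosirian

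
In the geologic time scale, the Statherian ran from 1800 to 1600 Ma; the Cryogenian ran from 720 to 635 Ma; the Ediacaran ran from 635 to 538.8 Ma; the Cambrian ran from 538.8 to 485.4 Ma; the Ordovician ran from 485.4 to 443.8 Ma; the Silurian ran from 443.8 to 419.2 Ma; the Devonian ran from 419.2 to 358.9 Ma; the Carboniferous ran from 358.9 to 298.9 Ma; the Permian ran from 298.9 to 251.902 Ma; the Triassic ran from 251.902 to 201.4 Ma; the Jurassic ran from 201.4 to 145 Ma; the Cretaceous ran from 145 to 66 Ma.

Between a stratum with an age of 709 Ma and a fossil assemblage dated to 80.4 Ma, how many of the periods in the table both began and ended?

709 Ma sits inside the Cryogenian (720–635) and 80.4 Ma inside the Cretaceous (145–66); neither of those is wholly between the two dates.
The listed periods lying completely between them are Ediacaran, Cambrian, Ordovician, Silurian, Devonian, Carboniferous, Permian, Triassic, Jurassic — 9 in all.

9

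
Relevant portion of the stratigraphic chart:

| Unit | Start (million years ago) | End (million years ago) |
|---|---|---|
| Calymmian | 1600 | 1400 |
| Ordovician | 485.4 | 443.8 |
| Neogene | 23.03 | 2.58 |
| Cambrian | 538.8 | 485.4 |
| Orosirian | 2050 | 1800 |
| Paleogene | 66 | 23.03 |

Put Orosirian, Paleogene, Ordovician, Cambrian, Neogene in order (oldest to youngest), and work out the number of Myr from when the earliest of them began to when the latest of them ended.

Orosirian, Cambrian, Ordovician, Paleogene, Neogene; total span 2047.42 Myr

From the excerpt: Orosirian 2050–1800; Paleogene 66–23.03; Ordovician 485.4–443.8; Cambrian 538.8–485.4; Neogene 23.03–2.58 (Ma).
Larger Ma is earlier, so the oldest is Orosirian and the youngest is Neogene; oldest to youngest: Orosirian, Cambrian, Ordovician, Paleogene, Neogene.
Oldest start 2050 minus youngest end 2.58 gives 2047.42 Myr overall.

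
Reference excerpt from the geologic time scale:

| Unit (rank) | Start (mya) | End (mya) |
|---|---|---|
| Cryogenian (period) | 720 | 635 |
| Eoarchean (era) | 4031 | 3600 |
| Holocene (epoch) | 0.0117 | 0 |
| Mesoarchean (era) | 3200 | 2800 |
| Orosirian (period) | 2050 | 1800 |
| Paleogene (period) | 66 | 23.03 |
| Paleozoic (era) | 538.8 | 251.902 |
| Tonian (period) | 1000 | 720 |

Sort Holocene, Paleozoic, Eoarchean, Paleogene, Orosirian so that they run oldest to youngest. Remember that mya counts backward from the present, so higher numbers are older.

Eoarchean, Orosirian, Paleozoic, Paleogene, Holocene

Sorting by start age (descending Ma, since larger Ma = older): Eoarchean began 4031, Orosirian began 2050, Paleozoic began 538.8, Paleogene began 66, Holocene began 0.0117.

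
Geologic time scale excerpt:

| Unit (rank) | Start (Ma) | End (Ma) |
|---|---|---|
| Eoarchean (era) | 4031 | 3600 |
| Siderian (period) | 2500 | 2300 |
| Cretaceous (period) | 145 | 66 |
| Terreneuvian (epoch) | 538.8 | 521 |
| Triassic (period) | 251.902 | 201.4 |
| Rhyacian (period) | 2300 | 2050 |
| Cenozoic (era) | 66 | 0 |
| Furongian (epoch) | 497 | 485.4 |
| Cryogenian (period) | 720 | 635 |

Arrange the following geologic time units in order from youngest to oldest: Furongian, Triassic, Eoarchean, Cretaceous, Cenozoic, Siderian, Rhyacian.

Read off each span (Ma): Furongian 497–485.4; Triassic 251.902–201.4; Eoarchean 4031–3600; Cretaceous 145–66; Cenozoic 66–0; Siderian 2500–2300; Rhyacian 2300–2050.
Larger Ma is older, so oldest→youngest is Eoarchean, Siderian, Rhyacian, Furongian, Triassic, Cretaceous, Cenozoic; reverse it for youngest→oldest.

Cenozoic, Cretaceous, Triassic, Furongian, Rhyacian, Siderian, Eoarchean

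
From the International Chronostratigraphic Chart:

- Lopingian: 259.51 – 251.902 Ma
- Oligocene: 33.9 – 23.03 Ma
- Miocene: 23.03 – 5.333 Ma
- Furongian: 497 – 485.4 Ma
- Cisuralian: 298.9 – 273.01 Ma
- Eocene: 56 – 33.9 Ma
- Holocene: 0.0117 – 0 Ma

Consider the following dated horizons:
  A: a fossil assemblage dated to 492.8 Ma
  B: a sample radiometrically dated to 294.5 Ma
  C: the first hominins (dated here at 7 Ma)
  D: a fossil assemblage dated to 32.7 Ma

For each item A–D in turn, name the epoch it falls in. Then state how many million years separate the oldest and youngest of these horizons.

A — Furongian; B — Cisuralian; C — Miocene; D — Oligocene; span 485.8 million years

Match each age against the start–end ranges in the excerpt: A = 492.8 Ma → Furongian (497–485.4); B = 294.5 Ma → Cisuralian (298.9–273.01); C = 7 Ma → Miocene (23.03–5.333); D = 32.7 Ma → Oligocene (33.9–23.03).
The largest age is 492.8 Ma and the smallest is 7 Ma; their difference is 485.8 Myr.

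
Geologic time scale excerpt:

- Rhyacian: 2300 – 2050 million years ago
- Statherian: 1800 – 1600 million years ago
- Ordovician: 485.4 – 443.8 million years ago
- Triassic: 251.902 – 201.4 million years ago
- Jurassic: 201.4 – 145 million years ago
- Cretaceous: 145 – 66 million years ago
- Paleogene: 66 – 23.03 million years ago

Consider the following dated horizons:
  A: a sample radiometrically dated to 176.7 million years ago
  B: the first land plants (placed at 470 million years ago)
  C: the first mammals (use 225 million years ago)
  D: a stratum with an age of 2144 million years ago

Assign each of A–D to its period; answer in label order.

A: 176.7 Ma lies in 201.4–145 Ma, so Jurassic.
B: 470 Ma lies in 485.4–443.8 Ma, so Ordovician.
C: 225 Ma lies in 251.902–201.4 Ma, so Triassic.
D: 2144 Ma lies in 2300–2050 Ma, so Rhyacian.

A — Jurassic; B — Ordovician; C — Triassic; D — Rhyacian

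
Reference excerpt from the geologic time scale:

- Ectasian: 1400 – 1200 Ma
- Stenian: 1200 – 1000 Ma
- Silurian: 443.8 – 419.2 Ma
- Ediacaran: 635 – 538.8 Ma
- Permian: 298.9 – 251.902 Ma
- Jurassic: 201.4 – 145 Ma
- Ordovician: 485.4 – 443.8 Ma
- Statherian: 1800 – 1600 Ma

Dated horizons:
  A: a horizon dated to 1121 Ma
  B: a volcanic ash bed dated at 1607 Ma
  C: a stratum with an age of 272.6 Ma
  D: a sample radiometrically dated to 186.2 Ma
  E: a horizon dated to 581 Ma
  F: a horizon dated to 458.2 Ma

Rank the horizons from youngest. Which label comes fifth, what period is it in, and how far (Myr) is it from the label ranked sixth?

A, in the Stenian; 486 million years to B

Sorted youngest-first by Ma: D (186.2), C (272.6), F (458.2), E (581), A (1121), B (1607).
The fifth youngest is A at 1121 Ma, which lies in 1200–1000 Ma: the Stenian.
The sixth youngest is B at 1607 Ma; separation = |1121 − 1607| = 486 Myr.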